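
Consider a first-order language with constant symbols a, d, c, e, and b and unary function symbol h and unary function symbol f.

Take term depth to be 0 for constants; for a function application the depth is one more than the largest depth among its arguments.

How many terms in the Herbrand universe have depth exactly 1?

Count level by level. With function symbols h/1, f/1, the terms of depth ≤ k are the 5 constants together with each function applied to depth-≤(k−1) tuples, so N_k = 5 + N_{k-1} + N_{k-1}.
N_0 = 5
N_1 = 5 + 5 + 5 = 15
Terms of depth exactly 1: N_1 − N_0 = 15 − 5 = 10.

10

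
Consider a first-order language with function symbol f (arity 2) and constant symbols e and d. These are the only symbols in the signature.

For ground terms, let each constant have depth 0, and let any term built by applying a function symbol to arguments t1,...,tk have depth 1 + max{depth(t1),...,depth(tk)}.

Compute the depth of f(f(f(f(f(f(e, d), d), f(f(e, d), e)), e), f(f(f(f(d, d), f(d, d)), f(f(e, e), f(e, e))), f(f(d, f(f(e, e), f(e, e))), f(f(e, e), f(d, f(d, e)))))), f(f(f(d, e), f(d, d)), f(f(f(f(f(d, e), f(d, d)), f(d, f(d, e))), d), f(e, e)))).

7

depth(f(e, d)) = 1 + max(0, 0) = 1
depth(f(f(e, d), d)) = 1 + max(1, 0) = 2
depth(f(f(e, d), e)) = 1 + max(1, 0) = 2
depth(f(f(f(e, d), d), f(f(e, d), e))) = 1 + max(2, 2) = 3
depth(f(f(f(f(e, d), d), f(f(e, d), e)), e)) = 1 + max(3, 0) = 4
depth(f(d, d)) = 1 + max(0, 0) = 1
depth(f(f(d, d), f(d, d))) = 1 + max(1, 1) = 2
depth(f(e, e)) = 1 + max(0, 0) = 1
depth(f(f(e, e), f(e, e))) = 1 + max(1, 1) = 2
depth(f(f(f(d, d), f(d, d)), f(f(e, e), f(e, e)))) = 1 + max(2, 2) = 3
depth(f(d, f(f(e, e), f(e, e)))) = 1 + max(0, 2) = 3
depth(f(d, e)) = 1 + max(0, 0) = 1
depth(f(d, f(d, e))) = 1 + max(0, 1) = 2
depth(f(f(e, e), f(d, f(d, e)))) = 1 + max(1, 2) = 3
depth(f(f(d, f(f(e, e), f(e, e))), f(f(e, e), f(d, f(d, e))))) = 1 + max(3, 3) = 4
depth(f(f(f(f(d, d), f(d, d)), f(f(e, e), f(e, e))), f(f(d, f(f(e, e), f(e, e))), f(f(e, e), f(d, f(d, e)))))) = 1 + max(3, 4) = 5
depth(f(f(f(f(f(e, d), d), f(f(e, d), e)), e), f(f(f(f(d, d), f(d, d)), f(f(e, e), f(e, e))), f(f(d, f(f(e, e), f(e, e))), f(f(e, e), f(d, f(d, e))))))) = 1 + max(4, 5) = 6
depth(f(f(d, e), f(d, d))) = 1 + max(1, 1) = 2
depth(f(f(f(d, e), f(d, d)), f(d, f(d, e)))) = 1 + max(2, 2) = 3
depth(f(f(f(f(d, e), f(d, d)), f(d, f(d, e))), d)) = 1 + max(3, 0) = 4
depth(f(f(f(f(f(d, e), f(d, d)), f(d, f(d, e))), d), f(e, e))) = 1 + max(4, 1) = 5
depth(f(f(f(d, e), f(d, d)), f(f(f(f(f(d, e), f(d, d)), f(d, f(d, e))), d), f(e, e)))) = 1 + max(2, 5) = 6
depth(f(f(f(f(f(f(e, d), d), f(f(e, d), e)), e), f(f(f(f(d, d), f(d, d)), f(f(e, e), f(e, e))), f(f(d, f(f(e, e), f(e, e))), f(f(e, e), f(d, f(d, e)))))), f(f(f(d, e), f(d, d)), f(f(f(f(f(d, e), f(d, d)), f(d, f(d, e))), d), f(e, e))))) = 1 + max(6, 6) = 7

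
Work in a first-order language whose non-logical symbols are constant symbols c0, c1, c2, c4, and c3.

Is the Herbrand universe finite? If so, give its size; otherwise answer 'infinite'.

5

There are no function symbols, so every ground term is one of the 5 constants.
The Herbrand universe is {c0, c1, c2, c4, c3}, which is finite with 5 elements.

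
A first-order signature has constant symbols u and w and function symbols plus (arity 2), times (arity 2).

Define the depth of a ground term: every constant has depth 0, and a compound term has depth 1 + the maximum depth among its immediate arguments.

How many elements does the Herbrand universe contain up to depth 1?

10

Write N_k for the number of ground terms of depth ≤ k. A term of depth ≤ k is either a constant or a function symbol applied to arguments of depth ≤ k−1, so N_k = 2 + N_{k-1}^2 + N_{k-1}^2.
N_0 = 2
N_1 = 2 + 2^2 + 2^2 = 10
Explicitly: u, w, plus(u, u), plus(u, w), plus(w, u), plus(w, w), times(u, u), times(u, w), times(w, u), times(w, w).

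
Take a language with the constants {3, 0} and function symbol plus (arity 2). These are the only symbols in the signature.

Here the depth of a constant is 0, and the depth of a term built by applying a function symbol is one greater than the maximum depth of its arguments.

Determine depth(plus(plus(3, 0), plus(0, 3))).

2

depth(plus(3, 0)) = 1 + max(0, 0) = 1
depth(plus(0, 3)) = 1 + max(0, 0) = 1
depth(plus(plus(3, 0), plus(0, 3))) = 1 + max(1, 1) = 2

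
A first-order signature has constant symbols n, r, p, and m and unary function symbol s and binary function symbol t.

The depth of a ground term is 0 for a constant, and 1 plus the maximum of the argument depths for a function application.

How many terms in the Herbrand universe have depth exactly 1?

Count level by level. With function symbols s/1, t/2, the terms of depth ≤ k are the 4 constants together with each function applied to depth-≤(k−1) tuples, so N_k = 4 + N_{k-1} + N_{k-1}^2.
N_0 = 4
N_1 = 4 + 4 + 4^2 = 24
Terms of depth exactly 1: N_1 − N_0 = 24 − 4 = 20.

20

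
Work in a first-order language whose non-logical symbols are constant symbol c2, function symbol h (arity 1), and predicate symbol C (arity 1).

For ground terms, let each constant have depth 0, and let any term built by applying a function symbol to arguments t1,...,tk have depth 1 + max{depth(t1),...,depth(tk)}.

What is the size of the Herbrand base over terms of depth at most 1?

First count ground terms of depth ≤ 1.
If N_k denotes the number of depth-≤k ground terms, the 1 constant gives N_0 = 1, and each function symbol of arity r contributes N_{k-1}^r new terms at level k: N_k = 1 + N_{k-1}.
N_0 = 1
N_1 = 1 + 1 = 2
So |H| = 2.
For each predicate symbol, the number of ground atoms is |H| raised to its arity; summing:
  C: 2
Total ground atoms: 2.

2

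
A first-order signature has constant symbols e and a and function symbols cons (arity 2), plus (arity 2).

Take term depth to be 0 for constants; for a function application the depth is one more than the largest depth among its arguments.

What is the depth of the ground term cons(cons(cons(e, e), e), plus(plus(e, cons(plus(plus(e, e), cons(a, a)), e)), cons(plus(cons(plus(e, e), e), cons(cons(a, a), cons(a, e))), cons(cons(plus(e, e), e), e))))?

depth(cons(e, e)) = 1 + max(0, 0) = 1
depth(cons(cons(e, e), e)) = 1 + max(1, 0) = 2
depth(plus(e, e)) = 1 + max(0, 0) = 1
depth(cons(a, a)) = 1 + max(0, 0) = 1
depth(plus(plus(e, e), cons(a, a))) = 1 + max(1, 1) = 2
depth(cons(plus(plus(e, e), cons(a, a)), e)) = 1 + max(2, 0) = 3
depth(plus(e, cons(plus(plus(e, e), cons(a, a)), e))) = 1 + max(0, 3) = 4
depth(cons(plus(e, e), e)) = 1 + max(1, 0) = 2
depth(cons(a, e)) = 1 + max(0, 0) = 1
depth(cons(cons(a, a), cons(a, e))) = 1 + max(1, 1) = 2
depth(plus(cons(plus(e, e), e), cons(cons(a, a), cons(a, e)))) = 1 + max(2, 2) = 3
depth(cons(cons(plus(e, e), e), e)) = 1 + max(2, 0) = 3
depth(cons(plus(cons(plus(e, e), e), cons(cons(a, a), cons(a, e))), cons(cons(plus(e, e), e), e))) = 1 + max(3, 3) = 4
depth(plus(plus(e, cons(plus(plus(e, e), cons(a, a)), e)), cons(plus(cons(plus(e, e), e), cons(cons(a, a), cons(a, e))), cons(cons(plus(e, e), e), e)))) = 1 + max(4, 4) = 5
depth(cons(cons(cons(e, e), e), plus(plus(e, cons(plus(plus(e, e), cons(a, a)), e)), cons(plus(cons(plus(e, e), e), cons(cons(a, a), cons(a, e))), cons(cons(plus(e, e), e), e))))) = 1 + max(2, 5) = 6

6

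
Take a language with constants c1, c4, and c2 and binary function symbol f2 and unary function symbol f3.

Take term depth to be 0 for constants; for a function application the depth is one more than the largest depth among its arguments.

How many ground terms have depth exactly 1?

12

If N_k denotes the number of depth-≤k ground terms, the 3 constants give N_0 = 3, and each function symbol of arity r contributes N_{k-1}^r new terms at level k: N_k = 3 + N_{k-1}^2 + N_{k-1}.
N_0 = 3
N_1 = 3 + 3^2 + 3 = 15
Terms of depth exactly 1: N_1 − N_0 = 15 − 3 = 12.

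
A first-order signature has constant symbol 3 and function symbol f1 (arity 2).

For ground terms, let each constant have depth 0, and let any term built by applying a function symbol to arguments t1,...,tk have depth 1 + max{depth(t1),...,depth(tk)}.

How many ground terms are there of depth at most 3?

26

Let N_k count ground terms of depth at most k. Each non-constant term of depth ≤ k is some function symbol applied to depth-≤(k−1) arguments, giving N_k = 1 + N_{k-1}^2.
N_0 = 1
N_1 = 1 + 1^2 = 2
N_2 = 1 + 2^2 = 5
N_3 = 1 + 5^2 = 26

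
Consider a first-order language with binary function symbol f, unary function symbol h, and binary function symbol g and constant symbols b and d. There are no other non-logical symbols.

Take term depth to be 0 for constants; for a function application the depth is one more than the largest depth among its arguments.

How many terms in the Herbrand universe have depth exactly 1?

Let N_k = |{terms of depth ≤ k}|. Then N_0 = 2 and N_k = 2 + N_{k-1}^2 + N_{k-1} + N_{k-1}^2 for k ≥ 1 (one summand per function symbol, arity giving the exponent).
N_0 = 2
N_1 = 2 + 2^2 + 2 + 2^2 = 12
Terms of depth exactly 1: N_1 − N_0 = 12 − 2 = 10.

10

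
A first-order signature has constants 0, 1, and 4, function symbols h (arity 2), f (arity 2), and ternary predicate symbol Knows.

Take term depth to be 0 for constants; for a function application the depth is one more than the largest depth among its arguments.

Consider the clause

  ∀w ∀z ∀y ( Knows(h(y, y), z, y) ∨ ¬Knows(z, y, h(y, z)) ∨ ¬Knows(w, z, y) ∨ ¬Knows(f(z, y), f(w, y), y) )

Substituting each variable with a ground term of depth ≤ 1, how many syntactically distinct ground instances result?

9261

Ground terms of depth ≤ 1:
  Count level by level. With function symbols h/2, f/2, the terms of depth ≤ k are the 3 constants together with each function applied to depth-≤(k−1) tuples, so N_k = 3 + N_{k-1}^2 + N_{k-1}^2.
  N_0 = 3
  N_1 = 3 + 3^2 + 3^2 = 21
So there are 21 ground terms available for substitution.
The clause has 3 distinct variables (w, z, y), each appearing in the body. In the free term algebra distinct substitutions yield syntactically distinct ground instances.
Number of ground instances = 21^3 = 9261.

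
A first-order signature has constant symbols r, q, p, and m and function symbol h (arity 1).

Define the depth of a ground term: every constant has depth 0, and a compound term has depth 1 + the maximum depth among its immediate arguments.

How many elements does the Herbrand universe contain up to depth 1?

8

If N_k denotes the number of depth-≤k ground terms, the 4 constants give N_0 = 4, and each function symbol of arity r contributes N_{k-1}^r new terms at level k: N_k = 4 + N_{k-1}.
N_0 = 4
N_1 = 4 + 4 = 8
Explicitly: r, q, p, m, h(r), h(q), h(p), h(m).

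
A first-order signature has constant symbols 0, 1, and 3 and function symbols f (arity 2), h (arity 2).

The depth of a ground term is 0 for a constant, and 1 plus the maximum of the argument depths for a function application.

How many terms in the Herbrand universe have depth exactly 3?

Count level by level. With function symbols f/2, h/2, the terms of depth ≤ k are the 3 constants together with each function applied to depth-≤(k−1) tuples, so N_k = 3 + N_{k-1}^2 + N_{k-1}^2.
N_0 = 3
N_1 = 3 + 3^2 + 3^2 = 21
N_2 = 3 + 21^2 + 21^2 = 885
N_3 = 3 + 885^2 + 885^2 = 1566453
Terms of depth exactly 3: N_3 − N_2 = 1566453 − 885 = 1565568.

1565568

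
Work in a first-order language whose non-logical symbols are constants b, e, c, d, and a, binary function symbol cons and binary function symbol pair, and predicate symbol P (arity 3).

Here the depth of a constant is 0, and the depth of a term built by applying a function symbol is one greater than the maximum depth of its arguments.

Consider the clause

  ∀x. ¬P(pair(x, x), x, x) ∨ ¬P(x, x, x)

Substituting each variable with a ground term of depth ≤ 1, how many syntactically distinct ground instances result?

Ground terms of depth ≤ 1:
  Write N_k for the number of ground terms of depth ≤ k. A term of depth ≤ k is either a constant or a function symbol applied to arguments of depth ≤ k−1, so N_k = 5 + N_{k-1}^2 + N_{k-1}^2.
  N_0 = 5
  N_1 = 5 + 5^2 + 5^2 = 55
So there are 55 ground terms available for substitution.
The clause has 1 distinct variable (x), which appears in the body. In the free term algebra distinct substitutions yield syntactically distinct ground instances.
Number of ground instances = 55.

55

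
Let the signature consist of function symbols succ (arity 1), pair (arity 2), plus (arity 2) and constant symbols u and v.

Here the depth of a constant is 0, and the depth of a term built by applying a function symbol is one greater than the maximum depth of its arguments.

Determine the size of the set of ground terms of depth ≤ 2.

If N_k denotes the number of depth-≤k ground terms, the 2 constants give N_0 = 2, and each function symbol of arity r contributes N_{k-1}^r new terms at level k: N_k = 2 + N_{k-1} + N_{k-1}^2 + N_{k-1}^2.
N_0 = 2
N_1 = 2 + 2 + 2^2 + 2^2 = 12
N_2 = 2 + 12 + 12^2 + 12^2 = 302

302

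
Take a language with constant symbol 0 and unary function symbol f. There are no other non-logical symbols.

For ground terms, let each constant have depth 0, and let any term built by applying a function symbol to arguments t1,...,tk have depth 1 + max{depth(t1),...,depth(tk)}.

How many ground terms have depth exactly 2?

If N_k denotes the number of depth-≤k ground terms, the 1 constant gives N_0 = 1, and each function symbol of arity r contributes N_{k-1}^r new terms at level k: N_k = 1 + N_{k-1}.
N_0 = 1
N_1 = 1 + 1 = 2
N_2 = 1 + 2 = 3
Terms of depth exactly 2: N_2 − N_1 = 3 − 2 = 1.

1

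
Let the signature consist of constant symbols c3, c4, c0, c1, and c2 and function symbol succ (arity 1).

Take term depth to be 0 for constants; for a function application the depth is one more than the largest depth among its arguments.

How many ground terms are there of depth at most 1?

Write N_k for the number of ground terms of depth ≤ k. A term of depth ≤ k is either a constant or a function symbol applied to arguments of depth ≤ k−1, so N_k = 5 + N_{k-1}.
N_0 = 5
N_1 = 5 + 5 = 10
Explicitly: c3, c4, c0, c1, c2, succ(c3), succ(c4), succ(c0), succ(c1), succ(c2).

10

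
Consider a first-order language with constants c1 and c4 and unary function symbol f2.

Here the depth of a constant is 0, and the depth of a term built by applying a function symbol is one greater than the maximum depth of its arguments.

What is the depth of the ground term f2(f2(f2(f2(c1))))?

4

depth(f2(c1)) = 1 + depth(c1) = 1 + 0 = 1
depth(f2(f2(c1))) = 1 + depth(f2(c1)) = 1 + 1 = 2
depth(f2(f2(f2(c1)))) = 1 + depth(f2(f2(c1))) = 1 + 2 = 3
depth(f2(f2(f2(f2(c1))))) = 1 + depth(f2(f2(f2(c1)))) = 1 + 3 = 4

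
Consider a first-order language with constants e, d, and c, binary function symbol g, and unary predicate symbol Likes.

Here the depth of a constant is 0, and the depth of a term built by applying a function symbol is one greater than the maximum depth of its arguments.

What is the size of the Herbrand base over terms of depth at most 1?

First count ground terms of depth ≤ 1.
If N_k denotes the number of depth-≤k ground terms, the 3 constants give N_0 = 3, and each function symbol of arity r contributes N_{k-1}^r new terms at level k: N_k = 3 + N_{k-1}^2.
N_0 = 3
N_1 = 3 + 3^2 = 12
So |H| = 12.
Each predicate of arity r yields |H|^r ground atoms (one per choice of an r-tuple from H):
  Likes: 12
Total ground atoms: 12.

12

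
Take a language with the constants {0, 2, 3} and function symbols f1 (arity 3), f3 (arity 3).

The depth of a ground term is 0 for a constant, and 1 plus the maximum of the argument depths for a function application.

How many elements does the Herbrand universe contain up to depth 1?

Let N_k count ground terms of depth at most k. Each non-constant term of depth ≤ k is some function symbol applied to depth-≤(k−1) arguments, giving N_k = 3 + N_{k-1}^3 + N_{k-1}^3.
N_0 = 3
N_1 = 3 + 3^3 + 3^3 = 57

57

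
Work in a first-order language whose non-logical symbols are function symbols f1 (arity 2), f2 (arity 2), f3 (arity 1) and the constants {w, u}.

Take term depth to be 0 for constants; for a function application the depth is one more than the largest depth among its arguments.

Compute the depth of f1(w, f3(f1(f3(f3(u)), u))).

5

depth(f3(u)) = 1 + depth(u) = 1 + 0 = 1
depth(f3(f3(u))) = 1 + depth(f3(u)) = 1 + 1 = 2
depth(f1(f3(f3(u)), u)) = 1 + max(2, 0) = 3
depth(f3(f1(f3(f3(u)), u))) = 1 + depth(f1(f3(f3(u)), u)) = 1 + 3 = 4
depth(f1(w, f3(f1(f3(f3(u)), u)))) = 1 + max(0, 4) = 5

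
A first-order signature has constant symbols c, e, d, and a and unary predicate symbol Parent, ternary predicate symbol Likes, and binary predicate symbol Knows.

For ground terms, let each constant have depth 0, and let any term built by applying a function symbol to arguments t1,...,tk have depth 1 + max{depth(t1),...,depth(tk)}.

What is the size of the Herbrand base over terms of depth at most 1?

84

First count ground terms of depth ≤ 1.
With no function symbols every ground term is a constant, so there are exactly 4 ground terms at every depth bound.
N_0 = 4
N_1 = 4
So |H| = 4.
A ground atom is a predicate applied to a tuple of terms from H, so the count is the sum over predicates of |H|^arity:
  Parent: 4;  Likes: 4^3 = 64;  Knows: 4^2 = 16
Total ground atoms: 4 + 64 + 16 = 84.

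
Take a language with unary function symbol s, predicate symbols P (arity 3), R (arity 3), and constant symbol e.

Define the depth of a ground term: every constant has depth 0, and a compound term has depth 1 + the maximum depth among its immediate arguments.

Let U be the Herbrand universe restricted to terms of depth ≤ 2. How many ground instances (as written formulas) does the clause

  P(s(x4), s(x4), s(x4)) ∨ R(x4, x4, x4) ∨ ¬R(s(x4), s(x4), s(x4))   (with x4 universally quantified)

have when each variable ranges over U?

3

Ground terms of depth ≤ 2:
  If N_k denotes the number of depth-≤k ground terms, the 1 constant gives N_0 = 1, and each function symbol of arity r contributes N_{k-1}^r new terms at level k: N_k = 1 + N_{k-1}.
  N_0 = 1
  N_1 = 1 + 1 = 2
  N_2 = 1 + 2 = 3
  Explicitly: e, s(e), s(s(e)).
So there are 3 ground terms available for substitution.
The clause has 1 distinct variable (x4), which appears in the body. In the free term algebra distinct substitutions yield syntactically distinct ground instances.
Number of ground instances = 3.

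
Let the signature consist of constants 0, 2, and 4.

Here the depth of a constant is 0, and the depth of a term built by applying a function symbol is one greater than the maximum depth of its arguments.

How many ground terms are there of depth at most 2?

With no function symbols every ground term is a constant, so there are exactly 3 ground terms at every depth bound.
N_0 = 3
N_1 = 3
N_2 = 3
Explicitly: 0, 2, 4.

3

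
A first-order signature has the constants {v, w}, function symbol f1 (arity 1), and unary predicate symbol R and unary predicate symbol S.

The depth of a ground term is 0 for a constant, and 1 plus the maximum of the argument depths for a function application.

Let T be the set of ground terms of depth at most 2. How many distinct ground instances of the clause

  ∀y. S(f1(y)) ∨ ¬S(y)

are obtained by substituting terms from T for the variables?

Ground terms of depth ≤ 2:
  Write N_k for the number of ground terms of depth ≤ k. A term of depth ≤ k is either a constant or a function symbol applied to arguments of depth ≤ k−1, so N_k = 2 + N_{k-1}.
  N_0 = 2
  N_1 = 2 + 2 = 4
  N_2 = 2 + 4 = 6
  Explicitly: v, w, f1(v), f1(w), f1(f1(v)), f1(f1(w)).
So there are 6 ground terms available for substitution.
There is 1 variable to instantiate (y),  occurring in at least one literal, so different choices give different ground instances.
Number of ground instances = 6.

6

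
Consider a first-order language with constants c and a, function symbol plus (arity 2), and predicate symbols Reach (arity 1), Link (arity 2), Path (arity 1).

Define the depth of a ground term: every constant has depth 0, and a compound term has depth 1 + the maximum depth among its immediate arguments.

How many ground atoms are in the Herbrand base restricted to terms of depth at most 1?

First count ground terms of depth ≤ 1.
Count level by level. With function symbols plus/2, the terms of depth ≤ k are the 2 constants together with each function applied to depth-≤(k−1) tuples, so N_k = 2 + N_{k-1}^2.
N_0 = 2
N_1 = 2 + 2^2 = 6
Explicitly: c, a, plus(c, c), plus(c, a), plus(a, c), plus(a, a).
So |H| = 6.
Ground atoms are formed by filling each argument slot of a predicate with a term from H, so an r-ary predicate gives |H|^r atoms:
  Reach: 6;  Link: 6^2 = 36;  Path: 6
Total ground atoms: 6 + 36 + 6 = 48.

48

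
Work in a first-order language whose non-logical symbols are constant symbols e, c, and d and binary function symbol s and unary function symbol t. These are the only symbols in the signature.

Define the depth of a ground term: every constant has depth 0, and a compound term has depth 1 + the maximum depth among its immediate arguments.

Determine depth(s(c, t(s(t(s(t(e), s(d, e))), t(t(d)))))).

6

depth(t(e)) = 1 + depth(e) = 1 + 0 = 1
depth(s(d, e)) = 1 + max(0, 0) = 1
depth(s(t(e), s(d, e))) = 1 + max(1, 1) = 2
depth(t(s(t(e), s(d, e)))) = 1 + depth(s(t(e), s(d, e))) = 1 + 2 = 3
depth(t(d)) = 1 + depth(d) = 1 + 0 = 1
depth(t(t(d))) = 1 + depth(t(d)) = 1 + 1 = 2
depth(s(t(s(t(e), s(d, e))), t(t(d)))) = 1 + max(3, 2) = 4
depth(t(s(t(s(t(e), s(d, e))), t(t(d))))) = 1 + depth(s(t(s(t(e), s(d, e))), t(t(d)))) = 1 + 4 = 5
depth(s(c, t(s(t(s(t(e), s(d, e))), t(t(d)))))) = 1 + max(0, 5) = 6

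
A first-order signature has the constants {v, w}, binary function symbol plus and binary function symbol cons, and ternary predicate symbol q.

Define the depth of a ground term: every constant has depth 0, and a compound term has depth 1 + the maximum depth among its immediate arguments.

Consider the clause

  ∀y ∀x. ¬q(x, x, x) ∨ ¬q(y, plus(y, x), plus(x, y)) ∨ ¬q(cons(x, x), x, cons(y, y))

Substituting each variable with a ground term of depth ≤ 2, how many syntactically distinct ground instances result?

40804

Ground terms of depth ≤ 2:
  If N_k denotes the number of depth-≤k ground terms, the 2 constants give N_0 = 2, and each function symbol of arity r contributes N_{k-1}^r new terms at level k: N_k = 2 + N_{k-1}^2 + N_{k-1}^2.
  N_0 = 2
  N_1 = 2 + 2^2 + 2^2 = 10
  N_2 = 2 + 10^2 + 10^2 = 202
So there are 202 ground terms available for substitution.
The clause has 2 distinct variables (y, x), each appearing in the body. In the free term algebra distinct substitutions yield syntactically distinct ground instances.
Number of ground instances = 202^2 = 40804.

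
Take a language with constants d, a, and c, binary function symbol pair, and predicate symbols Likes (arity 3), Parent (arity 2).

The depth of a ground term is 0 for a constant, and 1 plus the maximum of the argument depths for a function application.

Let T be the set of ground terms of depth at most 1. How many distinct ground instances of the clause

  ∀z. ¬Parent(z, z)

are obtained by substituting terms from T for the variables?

12

Ground terms of depth ≤ 1:
  Write N_k for the number of ground terms of depth ≤ k. A term of depth ≤ k is either a constant or a function symbol applied to arguments of depth ≤ k−1, so N_k = 3 + N_{k-1}^2.
  N_0 = 3
  N_1 = 3 + 3^2 = 12
  Explicitly: d, a, c, pair(d, d), pair(d, a), pair(d, c), pair(a, d), pair(a, a), pair(a, c), pair(c, d), pair(c, a), pair(c, c).
So there are 12 ground terms available for substitution.
The body mentions the single quantified variable z; since ground terms form a free algebra, no two substitutions collapse to the same formula.
Number of ground instances = 12.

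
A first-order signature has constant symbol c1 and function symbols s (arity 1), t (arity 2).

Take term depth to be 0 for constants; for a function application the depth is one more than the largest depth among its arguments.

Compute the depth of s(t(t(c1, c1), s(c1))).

depth(t(c1, c1)) = 1 + max(0, 0) = 1
depth(s(c1)) = 1 + depth(c1) = 1 + 0 = 1
depth(t(t(c1, c1), s(c1))) = 1 + max(1, 1) = 2
depth(s(t(t(c1, c1), s(c1)))) = 1 + depth(t(t(c1, c1), s(c1))) = 1 + 2 = 3

3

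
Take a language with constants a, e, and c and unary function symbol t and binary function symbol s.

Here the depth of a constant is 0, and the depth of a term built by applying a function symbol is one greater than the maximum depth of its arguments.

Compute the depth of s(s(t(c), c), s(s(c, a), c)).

depth(t(c)) = 1 + depth(c) = 1 + 0 = 1
depth(s(t(c), c)) = 1 + max(1, 0) = 2
depth(s(c, a)) = 1 + max(0, 0) = 1
depth(s(s(c, a), c)) = 1 + max(1, 0) = 2
depth(s(s(t(c), c), s(s(c, a), c))) = 1 + max(2, 2) = 3

3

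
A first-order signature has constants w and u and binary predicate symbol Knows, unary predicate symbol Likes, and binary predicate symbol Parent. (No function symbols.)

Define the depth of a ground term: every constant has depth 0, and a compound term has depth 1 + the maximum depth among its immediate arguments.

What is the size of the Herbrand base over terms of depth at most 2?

10

First count ground terms of depth ≤ 2.
With no function symbols every ground term is a constant, so there are exactly 2 ground terms at every depth bound.
N_0 = 2
N_1 = 2
N_2 = 2
Explicitly: w, u.
So |H| = 2.
Ground atoms are formed by filling each argument slot of a predicate with a term from H, so an r-ary predicate gives |H|^r atoms:
  Knows: 2^2 = 4;  Likes: 2;  Parent: 2^2 = 4
Total ground atoms: 4 + 2 + 4 = 10.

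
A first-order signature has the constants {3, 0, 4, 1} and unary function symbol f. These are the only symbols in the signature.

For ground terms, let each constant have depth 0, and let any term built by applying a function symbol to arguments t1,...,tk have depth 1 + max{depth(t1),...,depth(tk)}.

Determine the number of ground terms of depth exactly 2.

Let N_k count ground terms of depth at most k. Each non-constant term of depth ≤ k is some function symbol applied to depth-≤(k−1) arguments, giving N_k = 4 + N_{k-1}.
N_0 = 4
N_1 = 4 + 4 = 8
N_2 = 4 + 8 = 12
Terms of depth exactly 2: N_2 − N_1 = 12 − 8 = 4.

4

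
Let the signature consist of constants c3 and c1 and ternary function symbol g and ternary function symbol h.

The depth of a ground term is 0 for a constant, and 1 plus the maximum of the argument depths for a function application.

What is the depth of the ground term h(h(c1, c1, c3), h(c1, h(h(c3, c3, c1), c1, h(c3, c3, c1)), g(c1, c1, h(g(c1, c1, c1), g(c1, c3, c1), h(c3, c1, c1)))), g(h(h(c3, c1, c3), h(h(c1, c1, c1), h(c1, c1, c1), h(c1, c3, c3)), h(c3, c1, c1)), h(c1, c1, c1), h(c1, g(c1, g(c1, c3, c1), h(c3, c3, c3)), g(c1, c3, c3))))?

depth(h(c1, c1, c3)) = 1 + max(0, 0, 0) = 1
depth(h(c3, c3, c1)) = 1 + max(0, 0, 0) = 1
depth(h(h(c3, c3, c1), c1, h(c3, c3, c1))) = 1 + max(1, 0, 1) = 2
depth(g(c1, c1, c1)) = 1 + max(0, 0, 0) = 1
depth(g(c1, c3, c1)) = 1 + max(0, 0, 0) = 1
depth(h(c3, c1, c1)) = 1 + max(0, 0, 0) = 1
depth(h(g(c1, c1, c1), g(c1, c3, c1), h(c3, c1, c1))) = 1 + max(1, 1, 1) = 2
depth(g(c1, c1, h(g(c1, c1, c1), g(c1, c3, c1), h(c3, c1, c1)))) = 1 + max(0, 0, 2) = 3
depth(h(c1, h(h(c3, c3, c1), c1, h(c3, c3, c1)), g(c1, c1, h(g(c1, c1, c1), g(c1, c3, c1), h(c3, c1, c1))))) = 1 + max(0, 2, 3) = 4
depth(h(c3, c1, c3)) = 1 + max(0, 0, 0) = 1
depth(h(c1, c1, c1)) = 1 + max(0, 0, 0) = 1
depth(h(c1, c3, c3)) = 1 + max(0, 0, 0) = 1
depth(h(h(c1, c1, c1), h(c1, c1, c1), h(c1, c3, c3))) = 1 + max(1, 1, 1) = 2
depth(h(h(c3, c1, c3), h(h(c1, c1, c1), h(c1, c1, c1), h(c1, c3, c3)), h(c3, c1, c1))) = 1 + max(1, 2, 1) = 3
depth(h(c3, c3, c3)) = 1 + max(0, 0, 0) = 1
depth(g(c1, g(c1, c3, c1), h(c3, c3, c3))) = 1 + max(0, 1, 1) = 2
depth(g(c1, c3, c3)) = 1 + max(0, 0, 0) = 1
depth(h(c1, g(c1, g(c1, c3, c1), h(c3, c3, c3)), g(c1, c3, c3))) = 1 + max(0, 2, 1) = 3
depth(g(h(h(c3, c1, c3), h(h(c1, c1, c1), h(c1, c1, c1), h(c1, c3, c3)), h(c3, c1, c1)), h(c1, c1, c1), h(c1, g(c1, g(c1, c3, c1), h(c3, c3, c3)), g(c1, c3, c3)))) = 1 + max(3, 1, 3) = 4
depth(h(h(c1, c1, c3), h(c1, h(h(c3, c3, c1), c1, h(c3, c3, c1)), g(c1, c1, h(g(c1, c1, c1), g(c1, c3, c1), h(c3, c1, c1)))), g(h(h(c3, c1, c3), h(h(c1, c1, c1), h(c1, c1, c1), h(c1, c3, c3)), h(c3, c1, c1)), h(c1, c1, c1), h(c1, g(c1, g(c1, c3, c1), h(c3, c3, c3)), g(c1, c3, c3))))) = 1 + max(1, 4, 4) = 5

5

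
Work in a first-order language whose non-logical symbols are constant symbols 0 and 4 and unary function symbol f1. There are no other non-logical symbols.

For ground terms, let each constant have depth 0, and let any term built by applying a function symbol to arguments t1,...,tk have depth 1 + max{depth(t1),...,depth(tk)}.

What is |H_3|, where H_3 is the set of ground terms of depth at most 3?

Count level by level. With function symbols f1/1, the terms of depth ≤ k are the 2 constants together with each function applied to depth-≤(k−1) tuples, so N_k = 2 + N_{k-1}.
N_0 = 2
N_1 = 2 + 2 = 4
N_2 = 2 + 4 = 6
N_3 = 2 + 6 = 8
Explicitly: 0, 4, f1(0), f1(4), f1(f1(0)), f1(f1(4)), f1(f1(f1(0))), f1(f1(f1(4))).

8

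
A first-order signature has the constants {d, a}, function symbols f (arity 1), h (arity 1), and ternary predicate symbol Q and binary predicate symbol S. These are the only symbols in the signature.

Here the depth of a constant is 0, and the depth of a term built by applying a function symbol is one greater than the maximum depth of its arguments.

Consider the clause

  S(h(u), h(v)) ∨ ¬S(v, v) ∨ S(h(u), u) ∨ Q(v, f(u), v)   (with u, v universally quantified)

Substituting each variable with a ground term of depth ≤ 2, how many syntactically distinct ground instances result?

196

Ground terms of depth ≤ 2:
  Count level by level. With function symbols f/1, h/1, the terms of depth ≤ k are the 2 constants together with each function applied to depth-≤(k−1) tuples, so N_k = 2 + N_{k-1} + N_{k-1}.
  N_0 = 2
  N_1 = 2 + 2 + 2 = 6
  N_2 = 2 + 6 + 6 = 14
So there are 14 ground terms available for substitution.
Each of u, v ranges independently over the available ground terms, and distinct assignments produce distinct instances.
Number of ground instances = 14^2 = 196.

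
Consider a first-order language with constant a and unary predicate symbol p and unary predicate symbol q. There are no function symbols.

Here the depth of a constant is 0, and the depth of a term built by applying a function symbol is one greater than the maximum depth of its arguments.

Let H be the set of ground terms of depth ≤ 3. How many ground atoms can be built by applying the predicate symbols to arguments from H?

2

First count ground terms of depth ≤ 3.
With no function symbols every ground term is a constant, so there is exactly 1 ground term at every depth bound.
N_0 = 1
N_1 = 1
N_2 = 1
N_3 = 1
Explicitly: a.
So |H| = 1.
Each predicate of arity r yields |H|^r ground atoms (one per choice of an r-tuple from H):
  p: 1;  q: 1
Total ground atoms: 1 + 1 = 2.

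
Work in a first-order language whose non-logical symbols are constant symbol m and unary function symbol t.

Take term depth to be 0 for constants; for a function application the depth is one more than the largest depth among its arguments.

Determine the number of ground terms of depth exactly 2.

1

If N_k denotes the number of depth-≤k ground terms, the 1 constant gives N_0 = 1, and each function symbol of arity r contributes N_{k-1}^r new terms at level k: N_k = 1 + N_{k-1}.
N_0 = 1
N_1 = 1 + 1 = 2
N_2 = 1 + 2 = 3
Terms of depth exactly 2: N_2 − N_1 = 3 − 2 = 1.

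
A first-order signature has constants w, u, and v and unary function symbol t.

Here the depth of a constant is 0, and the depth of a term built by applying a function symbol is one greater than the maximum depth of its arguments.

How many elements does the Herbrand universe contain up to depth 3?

Count level by level. With function symbols t/1, the terms of depth ≤ k are the 3 constants together with each function applied to depth-≤(k−1) tuples, so N_k = 3 + N_{k-1}.
N_0 = 3
N_1 = 3 + 3 = 6
N_2 = 3 + 6 = 9
N_3 = 3 + 9 = 12

12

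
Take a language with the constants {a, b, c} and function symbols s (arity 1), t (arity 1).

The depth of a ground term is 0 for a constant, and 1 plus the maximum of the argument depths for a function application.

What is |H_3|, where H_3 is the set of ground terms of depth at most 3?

Count level by level. With function symbols s/1, t/1, the terms of depth ≤ k are the 3 constants together with each function applied to depth-≤(k−1) tuples, so N_k = 3 + N_{k-1} + N_{k-1}.
N_0 = 3
N_1 = 3 + 3 + 3 = 9
N_2 = 3 + 9 + 9 = 21
N_3 = 3 + 21 + 21 = 45

45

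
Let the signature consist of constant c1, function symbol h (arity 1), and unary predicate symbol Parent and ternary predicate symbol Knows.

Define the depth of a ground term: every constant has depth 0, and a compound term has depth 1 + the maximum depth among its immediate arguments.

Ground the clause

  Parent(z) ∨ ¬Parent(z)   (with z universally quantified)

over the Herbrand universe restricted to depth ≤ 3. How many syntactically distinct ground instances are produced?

4

Ground terms of depth ≤ 3:
  Let N_k = |{terms of depth ≤ k}|. Then N_0 = 1 and N_k = 1 + N_{k-1} for k ≥ 1 (one summand per function symbol, arity giving the exponent).
  N_0 = 1
  N_1 = 1 + 1 = 2
  N_2 = 1 + 2 = 3
  N_3 = 1 + 3 = 4
  Explicitly: c1, h(c1), h(h(c1)), h(h(h(c1))).
So there are 4 ground terms available for substitution.
The clause has 1 distinct variable (z), which appears in the body. In the free term algebra distinct substitutions yield syntactically distinct ground instances.
Number of ground instances = 4.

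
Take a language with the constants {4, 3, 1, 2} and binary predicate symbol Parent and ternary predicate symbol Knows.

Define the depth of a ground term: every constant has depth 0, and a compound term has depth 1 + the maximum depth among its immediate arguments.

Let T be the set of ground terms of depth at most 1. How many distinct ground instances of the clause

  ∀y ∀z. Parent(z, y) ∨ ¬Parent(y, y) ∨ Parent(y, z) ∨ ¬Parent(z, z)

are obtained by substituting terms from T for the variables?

Ground terms of depth ≤ 1:
  With no function symbols every ground term is a constant, so there are exactly 4 ground terms at every depth bound.
  N_0 = 4
  N_1 = 4
  Explicitly: 4, 3, 1, 2.
So there are 4 ground terms available for substitution.
The clause has 2 distinct variables (y, z), each appearing in the body. In the free term algebra distinct substitutions yield syntactically distinct ground instances.
Number of ground instances = 4^2 = 16.

16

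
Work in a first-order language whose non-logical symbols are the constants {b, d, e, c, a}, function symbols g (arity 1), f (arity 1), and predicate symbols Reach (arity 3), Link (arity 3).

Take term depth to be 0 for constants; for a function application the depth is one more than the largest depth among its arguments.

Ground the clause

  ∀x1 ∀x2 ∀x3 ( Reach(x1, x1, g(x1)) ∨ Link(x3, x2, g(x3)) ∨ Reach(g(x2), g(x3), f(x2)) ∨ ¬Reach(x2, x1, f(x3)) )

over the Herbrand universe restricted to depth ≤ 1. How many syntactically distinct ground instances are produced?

Ground terms of depth ≤ 1:
  Let N_k = |{terms of depth ≤ k}|. Then N_0 = 5 and N_k = 5 + N_{k-1} + N_{k-1} for k ≥ 1 (one summand per function symbol, arity giving the exponent).
  N_0 = 5
  N_1 = 5 + 5 + 5 = 15
So there are 15 ground terms available for substitution.
There are 3 variables to instantiate (x1, x2, x3), each occurring in at least one literal, so different choices give different ground instances.
Number of ground instances = 15^3 = 3375.

3375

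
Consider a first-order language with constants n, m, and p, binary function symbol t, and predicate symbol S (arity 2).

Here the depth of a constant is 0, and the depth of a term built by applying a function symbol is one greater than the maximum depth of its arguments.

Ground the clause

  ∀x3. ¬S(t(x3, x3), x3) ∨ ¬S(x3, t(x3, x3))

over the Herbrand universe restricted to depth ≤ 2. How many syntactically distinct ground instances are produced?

Ground terms of depth ≤ 2:
  Let N_k count ground terms of depth at most k. Each non-constant term of depth ≤ k is some function symbol applied to depth-≤(k−1) arguments, giving N_k = 3 + N_{k-1}^2.
  N_0 = 3
  N_1 = 3 + 3^2 = 12
  N_2 = 3 + 12^2 = 147
So there are 147 ground terms available for substitution.
The clause has 1 distinct variable (x3), which appears in the body. In the free term algebra distinct substitutions yield syntactically distinct ground instances.
Number of ground instances = 147.

147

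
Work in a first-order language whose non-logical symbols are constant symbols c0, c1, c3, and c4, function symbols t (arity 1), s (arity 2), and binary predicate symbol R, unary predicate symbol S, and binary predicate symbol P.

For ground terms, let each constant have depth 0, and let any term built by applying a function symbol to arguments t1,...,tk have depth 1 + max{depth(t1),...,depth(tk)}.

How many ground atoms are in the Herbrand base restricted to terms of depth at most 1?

First count ground terms of depth ≤ 1.
Count level by level. With function symbols t/1, s/2, the terms of depth ≤ k are the 4 constants together with each function applied to depth-≤(k−1) tuples, so N_k = 4 + N_{k-1} + N_{k-1}^2.
N_0 = 4
N_1 = 4 + 4 + 4^2 = 24
So |H| = 24.
Each predicate of arity r yields |H|^r ground atoms (one per choice of an r-tuple from H):
  R: 24^2 = 576;  S: 24;  P: 24^2 = 576
Total ground atoms: 576 + 24 + 576 = 1176.

1176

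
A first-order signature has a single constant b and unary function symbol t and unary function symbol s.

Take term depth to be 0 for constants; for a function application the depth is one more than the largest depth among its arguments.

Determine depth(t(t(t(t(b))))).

4

depth(t(b)) = 1 + depth(b) = 1 + 0 = 1
depth(t(t(b))) = 1 + depth(t(b)) = 1 + 1 = 2
depth(t(t(t(b)))) = 1 + depth(t(t(b))) = 1 + 2 = 3
depth(t(t(t(t(b))))) = 1 + depth(t(t(t(b)))) = 1 + 3 = 4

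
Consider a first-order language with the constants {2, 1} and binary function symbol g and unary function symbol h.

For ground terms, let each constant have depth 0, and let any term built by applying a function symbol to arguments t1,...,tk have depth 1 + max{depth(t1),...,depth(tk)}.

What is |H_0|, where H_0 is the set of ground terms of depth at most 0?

2

Write N_k for the number of ground terms of depth ≤ k. A term of depth ≤ k is either a constant or a function symbol applied to arguments of depth ≤ k−1, so N_k = 2 + N_{k-1}^2 + N_{k-1}.
N_0 = 2
Explicitly: 2, 1.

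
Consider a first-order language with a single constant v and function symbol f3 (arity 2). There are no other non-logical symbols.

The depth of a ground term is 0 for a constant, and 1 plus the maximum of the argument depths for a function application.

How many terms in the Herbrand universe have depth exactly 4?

651

If N_k denotes the number of depth-≤k ground terms, the 1 constant gives N_0 = 1, and each function symbol of arity r contributes N_{k-1}^r new terms at level k: N_k = 1 + N_{k-1}^2.
N_0 = 1
N_1 = 1 + 1^2 = 2
N_2 = 1 + 2^2 = 5
N_3 = 1 + 5^2 = 26
N_4 = 1 + 26^2 = 677
Terms of depth exactly 4: N_4 − N_3 = 677 − 26 = 651.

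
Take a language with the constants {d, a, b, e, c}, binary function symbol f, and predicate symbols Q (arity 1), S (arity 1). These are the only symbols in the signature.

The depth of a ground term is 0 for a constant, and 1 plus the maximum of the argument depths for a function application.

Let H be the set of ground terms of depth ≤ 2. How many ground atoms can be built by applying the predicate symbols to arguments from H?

First count ground terms of depth ≤ 2.
If N_k denotes the number of depth-≤k ground terms, the 5 constants give N_0 = 5, and each function symbol of arity r contributes N_{k-1}^r new terms at level k: N_k = 5 + N_{k-1}^2.
N_0 = 5
N_1 = 5 + 5^2 = 30
N_2 = 5 + 30^2 = 905
So |H| = 905.
Ground atoms are formed by filling each argument slot of a predicate with a term from H, so an r-ary predicate gives |H|^r atoms:
  Q: 905;  S: 905
Total ground atoms: 905 + 905 = 1810.

1810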